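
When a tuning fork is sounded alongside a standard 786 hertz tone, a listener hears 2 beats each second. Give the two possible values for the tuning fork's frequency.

784 Hz or 788 Hz

|f − 786| = 2, so f = 786 ± 2.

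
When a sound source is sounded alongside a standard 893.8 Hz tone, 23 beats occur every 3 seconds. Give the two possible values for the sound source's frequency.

886.1333 Hz or 901.4667 Hz

Beat frequency = 23/3 = 7.6667 Hz.
|f − 893.8| = 7.6667, so f = 893.8 ± 7.6667.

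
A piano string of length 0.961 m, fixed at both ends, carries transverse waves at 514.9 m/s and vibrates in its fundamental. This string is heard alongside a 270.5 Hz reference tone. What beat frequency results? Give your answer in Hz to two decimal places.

2.60 Hz

For a string fixed at both ends, f_n = n·v/(2L) = 1·514.9/(2·0.961) = 267.8980 Hz.
f_beat = |267.8980 − 270.5| = 2.60 Hz.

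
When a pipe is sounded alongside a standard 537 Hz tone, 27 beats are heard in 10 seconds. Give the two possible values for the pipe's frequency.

534.3 Hz or 539.7 Hz

Beat frequency = 27/10 = 2.7 Hz.
|f − 537| = 2.7, so f = 537 ± 2.7.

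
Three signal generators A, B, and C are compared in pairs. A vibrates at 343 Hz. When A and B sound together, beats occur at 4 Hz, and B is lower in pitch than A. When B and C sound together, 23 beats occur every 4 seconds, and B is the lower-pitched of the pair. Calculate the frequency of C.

344.75 Hz

B is below A, so f_B = 343 − 4 = 339 Hz.
B–C: Beat frequency = 23/4 = 5.75 Hz.
C is above B, so f_C = 339 + 5.75 = 344.75 Hz.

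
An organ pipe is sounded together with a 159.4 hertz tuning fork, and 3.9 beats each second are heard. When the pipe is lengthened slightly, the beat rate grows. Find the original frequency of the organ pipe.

155.5 Hz

|f − 159.4| = 3.9, so the organ pipe was at either 155.5 Hz or 163.3 Hz.
A longer pipe has a lower fundamental; the adjustment lowers the organ pipe's frequency.
The beat rate rose, so the adjustment moved the organ pipe further from 159.4 Hz — it was already below the reference.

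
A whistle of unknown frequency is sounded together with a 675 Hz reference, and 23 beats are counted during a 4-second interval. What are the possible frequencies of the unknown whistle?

669.25 Hz or 680.75 Hz

Beat frequency = 23/4 = 5.75 Hz.
|f − 675| = 5.75, so f = 675 ± 5.75.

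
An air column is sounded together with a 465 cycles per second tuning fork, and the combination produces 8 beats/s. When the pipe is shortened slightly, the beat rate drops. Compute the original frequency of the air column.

457 Hz

|f − 465| = 8, so the air column was at either 457 Hz or 473 Hz.
A shorter pipe has a higher fundamental; the adjustment raises the air column's frequency.
The beat rate fell, so the adjustment moved the air column toward 465 Hz — it must have started below the reference.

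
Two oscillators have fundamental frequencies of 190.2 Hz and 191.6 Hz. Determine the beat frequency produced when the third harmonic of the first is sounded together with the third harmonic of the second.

Third harmonic of the first: 3·190.2 = 570.6 Hz.
Third harmonic of the second: 3·191.6 = 574.8 Hz.
f_beat = |570.6 − 574.8| = 4.2 Hz.

4.2 Hz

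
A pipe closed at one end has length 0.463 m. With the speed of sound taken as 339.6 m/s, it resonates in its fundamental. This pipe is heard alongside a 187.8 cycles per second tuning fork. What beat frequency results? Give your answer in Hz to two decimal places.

4.43 Hz

Closed pipe (odd harmonics): f_n = n·v/(4L) = 1·339.6/(4·0.463) = 183.3693 Hz.
f_beat = |183.3693 − 187.8| = 4.43 Hz.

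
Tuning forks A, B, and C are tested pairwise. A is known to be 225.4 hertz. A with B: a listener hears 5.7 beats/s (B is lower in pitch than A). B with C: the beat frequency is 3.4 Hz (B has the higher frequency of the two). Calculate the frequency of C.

B is below A, so f_B = 225.4 − 5.7 = 219.7 Hz.
C is below B, so f_C = 219.7 − 3.4 = 216.3 Hz.

216.3 Hz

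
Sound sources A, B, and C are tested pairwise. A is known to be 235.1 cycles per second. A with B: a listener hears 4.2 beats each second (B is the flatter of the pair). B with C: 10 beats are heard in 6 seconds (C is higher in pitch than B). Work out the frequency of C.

232.5667 Hz

B is below A, so f_B = 235.1 − 4.2 = 230.9 Hz.
B–C: Beat frequency = 10/6 = 1.6667 Hz.
C is above B, so f_C = 230.9 + 1.6667 = 232.5667 Hz.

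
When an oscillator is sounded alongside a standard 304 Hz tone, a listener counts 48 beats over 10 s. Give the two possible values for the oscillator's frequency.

299.2 Hz or 308.8 Hz

Beat frequency = 48/10 = 4.8 Hz.
|f − 304| = 4.8, so f = 304 ± 4.8.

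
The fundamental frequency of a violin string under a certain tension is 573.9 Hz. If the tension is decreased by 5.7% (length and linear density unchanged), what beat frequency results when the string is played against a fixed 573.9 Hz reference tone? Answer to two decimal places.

For a string, f ∝ √T, so the new frequency is 573.9·√0.943 = 557.3039 Hz.
f_beat = |557.3039 − 573.9| = 16.60 Hz.

16.60 Hz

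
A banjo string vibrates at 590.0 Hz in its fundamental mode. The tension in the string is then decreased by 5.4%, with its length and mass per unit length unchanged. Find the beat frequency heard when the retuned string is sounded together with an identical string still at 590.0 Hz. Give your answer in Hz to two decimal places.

16.15 Hz

For a string, f ∝ √T, so the new frequency is 590.0·√0.946 = 573.8489 Hz.
f_beat = |573.8489 − 590.0| = 16.15 Hz.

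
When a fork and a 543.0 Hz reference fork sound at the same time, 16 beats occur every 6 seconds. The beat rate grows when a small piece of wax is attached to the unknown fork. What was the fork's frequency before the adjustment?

Beat frequency = 16/6 = 2.6667 Hz.
|f − 543.0| = 2.6667, so the fork was at either 540.3333 Hz or 545.6667 Hz.
Loading a fork with wax lowers its frequency; the adjustment lowers the fork's frequency.
The beat rate rose, so the adjustment moved the fork further from 543.0 Hz — it was already below the reference.

540.3333 Hz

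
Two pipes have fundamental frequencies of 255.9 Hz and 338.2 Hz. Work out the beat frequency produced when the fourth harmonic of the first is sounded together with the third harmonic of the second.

Fourth harmonic of the first: 4·255.9 = 1023.6 Hz.
Third harmonic of the second: 3·338.2 = 1014.6 Hz.
f_beat = |1023.6 − 1014.6| = 9.0 Hz.

9.0 Hz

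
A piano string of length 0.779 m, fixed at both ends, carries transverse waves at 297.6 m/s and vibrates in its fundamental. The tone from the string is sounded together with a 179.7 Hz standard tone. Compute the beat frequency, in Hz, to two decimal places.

11.31 Hz

For a string fixed at both ends, f_n = n·v/(2L) = 1·297.6/(2·0.779) = 191.0141 Hz.
f_beat = |191.0141 − 179.7| = 11.31 Hz.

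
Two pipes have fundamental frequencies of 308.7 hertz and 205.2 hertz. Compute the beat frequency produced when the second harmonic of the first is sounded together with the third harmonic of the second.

1.8 Hz

Second harmonic of the first: 2·308.7 = 617.4 Hz.
Third harmonic of the second: 3·205.2 = 615.6 Hz.
f_beat = |617.4 − 615.6| = 1.8 Hz.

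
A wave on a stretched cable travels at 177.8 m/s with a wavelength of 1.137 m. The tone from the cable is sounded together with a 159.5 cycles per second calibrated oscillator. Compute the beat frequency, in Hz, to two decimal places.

Source frequency f = v/λ = 177.8/1.137 = 156.3764 Hz.
f_beat = |156.3764 − 159.5| = 3.12 Hz.

3.12 Hz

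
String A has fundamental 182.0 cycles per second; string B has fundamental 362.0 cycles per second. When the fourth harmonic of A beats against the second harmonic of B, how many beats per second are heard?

4.0 Hz

Fourth harmonic of the first: 4·182.0 = 728.0 Hz.
Second harmonic of the second: 2·362.0 = 724.0 Hz.
f_beat = |728.0 − 724.0| = 4.0 Hz.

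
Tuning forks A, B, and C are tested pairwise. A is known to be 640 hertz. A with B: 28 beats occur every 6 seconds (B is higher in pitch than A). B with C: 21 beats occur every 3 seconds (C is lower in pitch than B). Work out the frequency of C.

A–B: Beat frequency = 28/6 = 4.6667 Hz.
B is above A, so f_B = 640 + 4.6667 = 644.6667 Hz.
B–C: Beat frequency = 21/3 = 7 Hz.
C is below B, so f_C = 644.6667 − 7 = 637.6667 Hz.

637.6667 Hz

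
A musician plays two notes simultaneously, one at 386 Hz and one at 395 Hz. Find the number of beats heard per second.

9 Hz

Beats arise from superposition of two nearby frequencies; the beat rate is |f₁ − f₂|.
|386 − 395| = 9 Hz.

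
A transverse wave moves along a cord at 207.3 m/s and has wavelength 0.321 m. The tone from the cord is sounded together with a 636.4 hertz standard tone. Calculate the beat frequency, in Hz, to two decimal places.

9.39 Hz

Source frequency f = v/λ = 207.3/0.321 = 645.7944 Hz.
f_beat = |645.7944 − 636.4| = 9.39 Hz.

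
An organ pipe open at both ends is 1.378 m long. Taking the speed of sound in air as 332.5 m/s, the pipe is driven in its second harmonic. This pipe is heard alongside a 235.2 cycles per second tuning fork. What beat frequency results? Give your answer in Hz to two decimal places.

6.09 Hz

Open pipe: f_n = n·v/(2L) = 2·332.5/(2·1.378) = 241.2917 Hz.
f_beat = |241.2917 − 235.2| = 6.09 Hz.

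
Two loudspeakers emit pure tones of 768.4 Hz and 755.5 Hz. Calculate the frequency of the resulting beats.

12.9 Hz

The beat frequency equals the magnitude of the frequency difference.
|768.4 − 755.5| = 12.9 Hz.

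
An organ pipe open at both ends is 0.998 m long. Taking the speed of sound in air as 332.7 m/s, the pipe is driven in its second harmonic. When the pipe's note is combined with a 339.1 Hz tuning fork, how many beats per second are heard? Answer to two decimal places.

Open pipe: f_n = n·v/(2L) = 2·332.7/(2·0.998) = 333.3667 Hz.
f_beat = |333.3667 − 339.1| = 5.73 Hz.

5.73 Hz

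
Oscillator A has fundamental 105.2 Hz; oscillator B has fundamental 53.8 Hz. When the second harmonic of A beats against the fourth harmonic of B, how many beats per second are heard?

4.8 Hz

Second harmonic of the first: 2·105.2 = 210.4 Hz.
Fourth harmonic of the second: 4·53.8 = 215.2 Hz.
f_beat = |210.4 − 215.2| = 4.8 Hz.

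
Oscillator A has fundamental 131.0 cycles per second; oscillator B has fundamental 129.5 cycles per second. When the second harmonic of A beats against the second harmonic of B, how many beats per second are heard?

Second harmonic of the first: 2·131.0 = 262.0 Hz.
Second harmonic of the second: 2·129.5 = 259.0 Hz.
f_beat = |262.0 − 259.0| = 3.0 Hz.

3.0 Hz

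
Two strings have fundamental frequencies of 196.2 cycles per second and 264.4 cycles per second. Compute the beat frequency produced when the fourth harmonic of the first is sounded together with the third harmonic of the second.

8.4 Hz

Fourth harmonic of the first: 4·196.2 = 784.8 Hz.
Third harmonic of the second: 3·264.4 = 793.2 Hz.
f_beat = |784.8 − 793.2| = 8.4 Hz.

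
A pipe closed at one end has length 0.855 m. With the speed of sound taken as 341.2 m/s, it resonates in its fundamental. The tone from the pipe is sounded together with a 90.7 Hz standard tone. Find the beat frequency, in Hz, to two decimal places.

9.07 Hz

Closed pipe (odd harmonics): f_n = n·v/(4L) = 1·341.2/(4·0.855) = 99.7661 Hz.
f_beat = |99.7661 − 90.7| = 9.07 Hz.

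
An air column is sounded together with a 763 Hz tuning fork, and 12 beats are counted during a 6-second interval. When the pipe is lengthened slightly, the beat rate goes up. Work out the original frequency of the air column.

761 Hz

Beat frequency = 12/6 = 2 Hz.
|f − 763| = 2, so the air column was at either 761 Hz or 765 Hz.
A longer pipe has a lower fundamental; the adjustment lowers the air column's frequency.
The beat rate rose, so the adjustment moved the air column further from 763 Hz — it was already below the reference.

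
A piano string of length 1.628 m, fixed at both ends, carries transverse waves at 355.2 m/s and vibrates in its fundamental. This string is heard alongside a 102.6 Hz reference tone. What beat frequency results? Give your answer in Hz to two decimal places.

For a string fixed at both ends, f_n = n·v/(2L) = 1·355.2/(2·1.628) = 109.0909 Hz.
f_beat = |109.0909 − 102.6| = 6.49 Hz.

6.49 Hz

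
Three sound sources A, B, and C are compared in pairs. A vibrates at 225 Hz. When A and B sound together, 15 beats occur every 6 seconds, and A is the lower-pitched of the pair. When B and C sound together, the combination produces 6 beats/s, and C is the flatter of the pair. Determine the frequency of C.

221.5 Hz

A–B: Beat frequency = 15/6 = 2.5 Hz.
B is above A, so f_B = 225 + 2.5 = 227.5 Hz.
C is below B, so f_C = 227.5 − 6 = 221.5 Hz.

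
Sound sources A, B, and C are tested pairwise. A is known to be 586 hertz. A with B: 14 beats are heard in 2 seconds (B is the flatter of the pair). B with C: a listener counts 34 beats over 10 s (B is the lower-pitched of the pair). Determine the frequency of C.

A–B: Beat frequency = 14/2 = 7 Hz.
B is below A, so f_B = 586 − 7 = 579 Hz.
B–C: Beat frequency = 34/10 = 3.4 Hz.
C is above B, so f_C = 579 + 3.4 = 582.4 Hz.

582.4 Hz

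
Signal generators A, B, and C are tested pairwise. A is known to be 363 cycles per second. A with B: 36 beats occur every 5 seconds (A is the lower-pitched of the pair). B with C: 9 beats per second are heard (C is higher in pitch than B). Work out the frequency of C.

A–B: Beat frequency = 36/5 = 7.2 Hz.
B is above A, so f_B = 363 + 7.2 = 370.2 Hz.
C is above B, so f_C = 370.2 + 9 = 379.2 Hz.

379.2 Hz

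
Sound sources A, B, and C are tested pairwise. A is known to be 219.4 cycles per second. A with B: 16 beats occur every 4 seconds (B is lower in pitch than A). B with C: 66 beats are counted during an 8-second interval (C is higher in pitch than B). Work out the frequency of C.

223.65 Hz

A–B: Beat frequency = 16/4 = 4 Hz.
B is below A, so f_B = 219.4 − 4 = 215.4 Hz.
B–C: Beat frequency = 66/8 = 8.25 Hz.
C is above B, so f_C = 215.4 + 8.25 = 223.65 Hz.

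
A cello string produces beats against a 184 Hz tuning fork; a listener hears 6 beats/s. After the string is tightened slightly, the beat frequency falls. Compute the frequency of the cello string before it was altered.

178 Hz

|f − 184| = 6, so the cello string was at either 178 Hz or 190 Hz.
Increasing tension raises a string's frequency; the adjustment raises the cello string's frequency.
The beat rate fell, so the adjustment moved the cello string toward 184 Hz — it must have started below the reference.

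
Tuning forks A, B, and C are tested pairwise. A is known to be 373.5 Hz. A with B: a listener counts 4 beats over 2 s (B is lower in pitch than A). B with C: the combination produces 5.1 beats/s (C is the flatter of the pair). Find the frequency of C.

366.4 Hz

A–B: Beat frequency = 4/2 = 2 Hz.
B is below A, so f_B = 373.5 − 2 = 371.5 Hz.
C is below B, so f_C = 371.5 − 5.1 = 366.4 Hz.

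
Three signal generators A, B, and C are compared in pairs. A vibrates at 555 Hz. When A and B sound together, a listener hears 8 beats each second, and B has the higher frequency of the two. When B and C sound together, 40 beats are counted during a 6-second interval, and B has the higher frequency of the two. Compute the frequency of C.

B is above A, so f_B = 555 + 8 = 563 Hz.
B–C: Beat frequency = 40/6 = 6.6667 Hz.
C is below B, so f_C = 563 − 6.6667 = 556.3333 Hz.

556.3333 Hz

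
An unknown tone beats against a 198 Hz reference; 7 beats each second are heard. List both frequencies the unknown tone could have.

191 Hz or 205 Hz

|f − 198| = 7, so f = 198 ± 7.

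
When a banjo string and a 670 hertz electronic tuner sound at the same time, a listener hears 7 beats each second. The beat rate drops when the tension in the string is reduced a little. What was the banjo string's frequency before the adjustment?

677 Hz

|f − 670| = 7, so the banjo string was at either 663 Hz or 677 Hz.
Lower tension means lower frequency; the adjustment lowers the banjo string's frequency.
The beat rate fell, so the adjustment moved the banjo string toward 670 Hz — it must have started above the reference.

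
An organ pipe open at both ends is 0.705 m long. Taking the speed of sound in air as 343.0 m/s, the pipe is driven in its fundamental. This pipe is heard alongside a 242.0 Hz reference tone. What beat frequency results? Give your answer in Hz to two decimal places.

1.26 Hz

Open pipe: f_n = n·v/(2L) = 1·343.0/(2·0.705) = 243.2624 Hz.
f_beat = |243.2624 − 242.0| = 1.26 Hz.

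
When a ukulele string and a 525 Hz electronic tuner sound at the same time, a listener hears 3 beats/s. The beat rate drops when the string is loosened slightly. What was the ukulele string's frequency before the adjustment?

528 Hz

|f − 525| = 3, so the ukulele string was at either 522 Hz or 528 Hz.
Reducing tension lowers a string's frequency; the adjustment lowers the ukulele string's frequency.
The beat rate fell, so the adjustment moved the ukulele string toward 525 Hz — it must have started above the reference.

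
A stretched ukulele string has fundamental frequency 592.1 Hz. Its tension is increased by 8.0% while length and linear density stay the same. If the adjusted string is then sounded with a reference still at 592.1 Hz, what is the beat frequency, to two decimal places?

For a string, f ∝ √T, so the new frequency is 592.1·√1.080 = 615.3284 Hz.
f_beat = |615.3284 − 592.1| = 23.23 Hz.

23.23 Hz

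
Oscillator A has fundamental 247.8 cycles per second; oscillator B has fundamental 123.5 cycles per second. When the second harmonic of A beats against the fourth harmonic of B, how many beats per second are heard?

1.6 Hz

Second harmonic of the first: 2·247.8 = 495.6 Hz.
Fourth harmonic of the second: 4·123.5 = 494.0 Hz.
f_beat = |495.6 − 494.0| = 1.6 Hz.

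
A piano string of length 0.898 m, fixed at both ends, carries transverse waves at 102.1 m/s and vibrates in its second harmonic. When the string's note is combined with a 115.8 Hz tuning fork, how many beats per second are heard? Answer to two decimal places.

2.10 Hz

For a string fixed at both ends, f_n = n·v/(2L) = 2·102.1/(2·0.898) = 113.6971 Hz.
f_beat = |113.6971 − 115.8| = 2.10 Hz.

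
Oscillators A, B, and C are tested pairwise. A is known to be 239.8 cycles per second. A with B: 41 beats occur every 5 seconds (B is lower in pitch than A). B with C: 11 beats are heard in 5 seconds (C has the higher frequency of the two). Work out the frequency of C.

A–B: Beat frequency = 41/5 = 8.2 Hz.
B is below A, so f_B = 239.8 − 8.2 = 231.6 Hz.
B–C: Beat frequency = 11/5 = 2.2 Hz.
C is above B, so f_C = 231.6 + 2.2 = 233.8 Hz.

233.8 Hz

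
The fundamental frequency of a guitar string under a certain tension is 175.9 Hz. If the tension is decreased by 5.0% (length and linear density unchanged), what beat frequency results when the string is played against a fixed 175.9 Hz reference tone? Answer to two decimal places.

4.45 Hz

For a string, f ∝ √T, so the new frequency is 175.9·√0.950 = 171.4461 Hz.
f_beat = |171.4461 − 175.9| = 4.45 Hz.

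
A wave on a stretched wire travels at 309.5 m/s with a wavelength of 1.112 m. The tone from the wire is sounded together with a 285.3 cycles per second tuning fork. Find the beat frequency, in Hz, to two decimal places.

6.97 Hz

Source frequency f = v/λ = 309.5/1.112 = 278.3273 Hz.
f_beat = |278.3273 − 285.3| = 6.97 Hz.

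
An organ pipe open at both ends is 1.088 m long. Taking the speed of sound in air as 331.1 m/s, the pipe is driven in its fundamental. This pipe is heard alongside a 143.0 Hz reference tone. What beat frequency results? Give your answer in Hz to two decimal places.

Open pipe: f_n = n·v/(2L) = 1·331.1/(2·1.088) = 152.1599 Hz.
f_beat = |152.1599 − 143.0| = 9.16 Hz.

9.16 Hz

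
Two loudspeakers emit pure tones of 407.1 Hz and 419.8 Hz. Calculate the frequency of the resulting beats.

The beat frequency equals the magnitude of the frequency difference.
|407.1 − 419.8| = 12.7 Hz.

12.7 Hz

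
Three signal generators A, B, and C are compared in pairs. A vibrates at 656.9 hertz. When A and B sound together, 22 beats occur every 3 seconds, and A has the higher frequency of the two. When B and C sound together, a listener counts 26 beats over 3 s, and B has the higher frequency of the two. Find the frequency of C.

640.9 Hz

A–B: Beat frequency = 22/3 = 7.3333 Hz.
B is below A, so f_B = 656.9 − 7.3333 = 649.5667 Hz.
B–C: Beat frequency = 26/3 = 8.6667 Hz.
C is below B, so f_C = 649.5667 − 8.6667 = 640.9 Hz.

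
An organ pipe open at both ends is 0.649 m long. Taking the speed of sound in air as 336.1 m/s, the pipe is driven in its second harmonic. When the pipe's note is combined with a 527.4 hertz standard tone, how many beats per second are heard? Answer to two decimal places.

Open pipe: f_n = n·v/(2L) = 2·336.1/(2·0.649) = 517.8737 Hz.
f_beat = |517.8737 − 527.4| = 9.53 Hz.

9.53 Hz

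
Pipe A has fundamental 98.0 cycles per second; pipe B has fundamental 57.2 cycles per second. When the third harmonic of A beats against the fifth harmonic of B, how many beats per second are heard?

Third harmonic of the first: 3·98.0 = 294.0 Hz.
Fifth harmonic of the second: 5·57.2 = 286.0 Hz.
f_beat = |294.0 − 286.0| = 8.0 Hz.

8.0 Hz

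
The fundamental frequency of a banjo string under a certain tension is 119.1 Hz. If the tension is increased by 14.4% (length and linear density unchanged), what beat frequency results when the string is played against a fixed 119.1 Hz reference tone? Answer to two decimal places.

8.29 Hz

For a string, f ∝ √T, so the new frequency is 119.1·√1.144 = 127.3869 Hz.
f_beat = |127.3869 − 119.1| = 8.29 Hz.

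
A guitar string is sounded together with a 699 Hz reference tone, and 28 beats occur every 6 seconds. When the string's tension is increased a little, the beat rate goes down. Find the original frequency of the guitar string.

Beat frequency = 28/6 = 4.6667 Hz.
|f − 699| = 4.6667, so the guitar string was at either 694.3333 Hz or 703.6667 Hz.
Higher tension means higher frequency; the adjustment raises the guitar string's frequency.
The beat rate fell, so the adjustment moved the guitar string toward 699 Hz — it must have started below the reference.

694.3333 Hz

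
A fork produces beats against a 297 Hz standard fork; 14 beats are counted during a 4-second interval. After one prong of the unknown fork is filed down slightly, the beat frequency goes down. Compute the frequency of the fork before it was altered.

Beat frequency = 14/4 = 3.5 Hz.
|f − 297| = 3.5, so the fork was at either 293.5 Hz or 300.5 Hz.
Filing a prong removes mass and raises the fork's frequency; the adjustment raises the fork's frequency.
The beat rate fell, so the adjustment moved the fork toward 297 Hz — it must have started below the reference.

293.5 Hz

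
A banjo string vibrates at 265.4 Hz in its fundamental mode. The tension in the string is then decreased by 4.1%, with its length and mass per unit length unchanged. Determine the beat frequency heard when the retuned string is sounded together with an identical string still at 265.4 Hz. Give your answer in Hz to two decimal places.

For a string, f ∝ √T, so the new frequency is 265.4·√0.959 = 259.9024 Hz.
f_beat = |259.9024 − 265.4| = 5.50 Hz.

5.50 Hz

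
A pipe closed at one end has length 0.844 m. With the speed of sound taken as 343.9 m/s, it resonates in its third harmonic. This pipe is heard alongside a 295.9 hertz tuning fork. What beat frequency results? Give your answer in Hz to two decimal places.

9.70 Hz

Closed pipe (odd harmonics): f_n = n·v/(4L) = 3·343.9/(4·0.844) = 305.5983 Hz.
f_beat = |305.5983 − 295.9| = 9.70 Hz.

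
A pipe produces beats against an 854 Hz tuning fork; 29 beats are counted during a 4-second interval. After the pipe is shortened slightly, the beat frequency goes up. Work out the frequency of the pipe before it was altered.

861.25 Hz

Beat frequency = 29/4 = 7.25 Hz.
|f − 854| = 7.25, so the pipe was at either 846.75 Hz or 861.25 Hz.
A shorter pipe has a higher fundamental; the adjustment raises the pipe's frequency.
The beat rate rose, so the adjustment moved the pipe further from 854 Hz — it was already above the reference.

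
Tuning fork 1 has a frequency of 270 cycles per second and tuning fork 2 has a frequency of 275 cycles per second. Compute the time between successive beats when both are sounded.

0.200 s

f_beat = |270 − 275| = 5 Hz.
Beat period T = 1 / f_beat = 1 / 5 s.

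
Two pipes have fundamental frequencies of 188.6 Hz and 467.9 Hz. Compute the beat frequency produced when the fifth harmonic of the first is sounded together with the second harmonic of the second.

Fifth harmonic of the first: 5·188.6 = 943.0 Hz.
Second harmonic of the second: 2·467.9 = 935.8 Hz.
f_beat = |943.0 − 935.8| = 7.2 Hz.

7.2 Hz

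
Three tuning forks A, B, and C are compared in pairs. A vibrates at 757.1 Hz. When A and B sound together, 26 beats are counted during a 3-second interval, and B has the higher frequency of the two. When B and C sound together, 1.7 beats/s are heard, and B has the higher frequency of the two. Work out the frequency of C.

A–B: Beat frequency = 26/3 = 8.6667 Hz.
B is above A, so f_B = 757.1 + 8.6667 = 765.7667 Hz.
C is below B, so f_C = 765.7667 − 1.7 = 764.0667 Hz.

764.0667 Hz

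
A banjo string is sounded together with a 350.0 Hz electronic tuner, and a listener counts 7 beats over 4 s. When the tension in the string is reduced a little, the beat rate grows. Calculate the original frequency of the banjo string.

Beat frequency = 7/4 = 1.75 Hz.
|f − 350.0| = 1.75, so the banjo string was at either 348.25 Hz or 351.75 Hz.
Lower tension means lower frequency; the adjustment lowers the banjo string's frequency.
The beat rate rose, so the adjustment moved the banjo string further from 350.0 Hz — it was already below the reference.

348.25 Hz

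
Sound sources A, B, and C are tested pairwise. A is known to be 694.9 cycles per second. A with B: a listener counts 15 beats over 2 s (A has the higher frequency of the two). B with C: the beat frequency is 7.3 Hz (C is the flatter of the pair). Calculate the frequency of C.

680.1 Hz

A–B: Beat frequency = 15/2 = 7.5 Hz.
B is below A, so f_B = 694.9 − 7.5 = 687.4 Hz.
C is below B, so f_C = 687.4 − 7.3 = 680.1 Hz.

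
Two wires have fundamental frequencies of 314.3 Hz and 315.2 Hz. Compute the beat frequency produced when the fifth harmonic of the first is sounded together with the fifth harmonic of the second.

Fifth harmonic of the first: 5·314.3 = 1571.5 Hz.
Fifth harmonic of the second: 5·315.2 = 1576.0 Hz.
f_beat = |1571.5 − 1576.0| = 4.5 Hz.

4.5 Hz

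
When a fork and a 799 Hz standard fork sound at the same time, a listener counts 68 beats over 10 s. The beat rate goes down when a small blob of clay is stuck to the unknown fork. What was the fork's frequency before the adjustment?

805.8 Hz

Beat frequency = 68/10 = 6.8 Hz.
|f − 799| = 6.8, so the fork was at either 792.2 Hz or 805.8 Hz.
Adding mass to a fork lowers its frequency; the adjustment lowers the fork's frequency.
The beat rate fell, so the adjustment moved the fork toward 799 Hz — it must have started above the reference.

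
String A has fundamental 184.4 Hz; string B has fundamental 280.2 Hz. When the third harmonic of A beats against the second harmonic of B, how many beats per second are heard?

7.2 Hz

Third harmonic of the first: 3·184.4 = 553.2 Hz.
Second harmonic of the second: 2·280.2 = 560.4 Hz.
f_beat = |553.2 − 560.4| = 7.2 Hz.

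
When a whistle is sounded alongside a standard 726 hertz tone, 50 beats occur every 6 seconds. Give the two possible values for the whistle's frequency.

717.6667 Hz or 734.3333 Hz

Beat frequency = 50/6 = 8.3333 Hz.
|f − 726| = 8.3333, so f = 726 ± 8.3333.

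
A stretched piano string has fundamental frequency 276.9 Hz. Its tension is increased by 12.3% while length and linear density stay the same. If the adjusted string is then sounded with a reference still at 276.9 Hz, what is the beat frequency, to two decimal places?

16.54 Hz

For a string, f ∝ √T, so the new frequency is 276.9·√1.123 = 293.4356 Hz.
f_beat = |293.4356 − 276.9| = 16.54 Hz.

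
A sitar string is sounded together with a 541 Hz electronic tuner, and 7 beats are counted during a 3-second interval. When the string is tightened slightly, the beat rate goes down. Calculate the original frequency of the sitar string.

538.6667 Hz

Beat frequency = 7/3 = 2.3333 Hz.
|f − 541| = 2.3333, so the sitar string was at either 538.6667 Hz or 543.3333 Hz.
Increasing tension raises a string's frequency; the adjustment raises the sitar string's frequency.
The beat rate fell, so the adjustment moved the sitar string toward 541 Hz — it must have started below the reference.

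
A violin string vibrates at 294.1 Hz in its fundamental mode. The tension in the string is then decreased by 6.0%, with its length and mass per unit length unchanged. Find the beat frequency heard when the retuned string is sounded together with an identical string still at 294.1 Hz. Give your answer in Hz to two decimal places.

8.96 Hz

For a string, f ∝ √T, so the new frequency is 294.1·√0.940 = 285.1405 Hz.
f_beat = |285.1405 − 294.1| = 8.96 Hz.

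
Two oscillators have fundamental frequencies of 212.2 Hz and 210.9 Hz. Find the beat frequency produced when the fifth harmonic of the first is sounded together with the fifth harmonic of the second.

6.5 Hz

Fifth harmonic of the first: 5·212.2 = 1061.0 Hz.
Fifth harmonic of the second: 5·210.9 = 1054.5 Hz.
f_beat = |1061.0 − 1054.5| = 6.5 Hz.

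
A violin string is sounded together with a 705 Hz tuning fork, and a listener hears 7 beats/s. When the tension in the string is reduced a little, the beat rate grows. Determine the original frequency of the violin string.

698 Hz

|f − 705| = 7, so the violin string was at either 698 Hz or 712 Hz.
Lower tension means lower frequency; the adjustment lowers the violin string's frequency.
The beat rate rose, so the adjustment moved the violin string further from 705 Hz — it was already below the reference.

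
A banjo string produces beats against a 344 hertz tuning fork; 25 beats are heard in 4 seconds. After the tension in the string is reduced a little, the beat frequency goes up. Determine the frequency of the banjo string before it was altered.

337.75 Hz

Beat frequency = 25/4 = 6.25 Hz.
|f − 344| = 6.25, so the banjo string was at either 337.75 Hz or 350.25 Hz.
Lower tension means lower frequency; the adjustment lowers the banjo string's frequency.
The beat rate rose, so the adjustment moved the banjo string further from 344 Hz — it was already below the reference.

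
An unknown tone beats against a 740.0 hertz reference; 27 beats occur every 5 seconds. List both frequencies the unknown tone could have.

Beat frequency = 27/5 = 5.4 Hz.
|f − 740.0| = 5.4, so f = 740.0 ± 5.4.

734.6 Hz or 745.4 Hz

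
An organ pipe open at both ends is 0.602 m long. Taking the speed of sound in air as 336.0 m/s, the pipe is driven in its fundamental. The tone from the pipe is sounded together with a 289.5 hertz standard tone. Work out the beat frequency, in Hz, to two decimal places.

10.43 Hz

Open pipe: f_n = n·v/(2L) = 1·336.0/(2·0.602) = 279.0698 Hz.
f_beat = |279.0698 − 289.5| = 10.43 Hz.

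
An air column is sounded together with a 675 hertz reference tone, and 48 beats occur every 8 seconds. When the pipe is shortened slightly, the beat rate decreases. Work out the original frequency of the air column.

669 Hz

Beat frequency = 48/8 = 6 Hz.
|f − 675| = 6, so the air column was at either 669 Hz or 681 Hz.
A shorter pipe has a higher fundamental; the adjustment raises the air column's frequency.
The beat rate fell, so the adjustment moved the air column toward 675 Hz — it must have started below the reference.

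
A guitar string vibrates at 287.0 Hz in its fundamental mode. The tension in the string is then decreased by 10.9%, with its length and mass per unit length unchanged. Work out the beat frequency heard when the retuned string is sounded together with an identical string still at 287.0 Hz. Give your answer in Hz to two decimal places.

16.09 Hz

For a string, f ∝ √T, so the new frequency is 287.0·√0.891 = 270.9073 Hz.
f_beat = |270.9073 − 287.0| = 16.09 Hz.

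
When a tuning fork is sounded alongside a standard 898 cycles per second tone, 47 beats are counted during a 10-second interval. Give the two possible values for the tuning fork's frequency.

893.3 Hz or 902.7 Hz

Beat frequency = 47/10 = 4.7 Hz.
|f − 898| = 4.7, so f = 898 ± 4.7.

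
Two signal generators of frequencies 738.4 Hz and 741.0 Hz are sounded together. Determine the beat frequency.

The beat frequency equals the magnitude of the frequency difference.
|738.4 − 741.0| = 2.6 Hz.

2.6 Hz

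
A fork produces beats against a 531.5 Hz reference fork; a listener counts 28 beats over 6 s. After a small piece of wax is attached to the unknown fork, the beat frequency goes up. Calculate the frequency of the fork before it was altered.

Beat frequency = 28/6 = 4.6667 Hz.
|f − 531.5| = 4.6667, so the fork was at either 526.8333 Hz or 536.1667 Hz.
Loading a fork with wax lowers its frequency; the adjustment lowers the fork's frequency.
The beat rate rose, so the adjustment moved the fork further from 531.5 Hz — it was already below the reference.

526.8333 Hz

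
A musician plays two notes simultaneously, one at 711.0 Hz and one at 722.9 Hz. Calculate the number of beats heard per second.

f_beat = |f₁ − f₂|.
|711.0 − 722.9| = 11.9 Hz.

11.9 Hz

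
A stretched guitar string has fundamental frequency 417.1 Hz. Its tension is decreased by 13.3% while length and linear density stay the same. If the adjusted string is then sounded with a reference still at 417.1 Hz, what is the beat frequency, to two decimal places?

28.73 Hz

For a string, f ∝ √T, so the new frequency is 417.1·√0.867 = 388.3736 Hz.
f_beat = |388.3736 − 417.1| = 28.73 Hz.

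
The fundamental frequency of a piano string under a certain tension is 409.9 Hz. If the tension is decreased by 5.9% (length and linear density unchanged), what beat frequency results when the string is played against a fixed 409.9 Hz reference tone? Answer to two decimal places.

For a string, f ∝ √T, so the new frequency is 409.9·√0.941 = 397.6241 Hz.
f_beat = |397.6241 − 409.9| = 12.28 Hz.

12.28 Hz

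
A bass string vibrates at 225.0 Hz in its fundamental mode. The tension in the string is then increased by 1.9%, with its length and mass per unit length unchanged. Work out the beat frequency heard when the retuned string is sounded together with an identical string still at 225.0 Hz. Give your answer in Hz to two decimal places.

2.13 Hz

For a string, f ∝ √T, so the new frequency is 225.0·√1.019 = 227.1274 Hz.
f_beat = |227.1274 − 225.0| = 2.13 Hz.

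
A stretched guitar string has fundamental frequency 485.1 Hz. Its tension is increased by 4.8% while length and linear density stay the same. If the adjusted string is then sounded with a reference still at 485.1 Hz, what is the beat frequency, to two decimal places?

11.51 Hz

For a string, f ∝ √T, so the new frequency is 485.1·√1.048 = 496.6059 Hz.
f_beat = |496.6059 − 485.1| = 11.51 Hz.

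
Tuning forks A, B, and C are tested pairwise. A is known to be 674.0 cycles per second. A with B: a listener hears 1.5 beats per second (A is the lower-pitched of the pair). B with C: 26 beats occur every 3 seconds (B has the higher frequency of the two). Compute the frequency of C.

666.8333 Hz

B is above A, so f_B = 674.0 + 1.5 = 675.5 Hz.
B–C: Beat frequency = 26/3 = 8.6667 Hz.
C is below B, so f_C = 675.5 − 8.6667 = 666.8333 Hz.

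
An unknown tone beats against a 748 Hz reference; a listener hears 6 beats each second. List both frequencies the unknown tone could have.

742 Hz or 754 Hz

|f − 748| = 6, so f = 748 ± 6.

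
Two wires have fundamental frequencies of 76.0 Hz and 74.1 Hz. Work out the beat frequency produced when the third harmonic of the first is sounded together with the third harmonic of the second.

5.7 Hz

Third harmonic of the first: 3·76.0 = 228.0 Hz.
Third harmonic of the second: 3·74.1 = 222.3 Hz.
f_beat = |228.0 − 222.3| = 5.7 Hz.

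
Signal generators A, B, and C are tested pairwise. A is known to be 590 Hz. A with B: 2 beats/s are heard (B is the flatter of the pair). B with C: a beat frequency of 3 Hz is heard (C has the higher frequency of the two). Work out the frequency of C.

B is below A, so f_B = 590 − 2 = 588 Hz.
C is above B, so f_C = 588 + 3 = 591 Hz.

591 Hz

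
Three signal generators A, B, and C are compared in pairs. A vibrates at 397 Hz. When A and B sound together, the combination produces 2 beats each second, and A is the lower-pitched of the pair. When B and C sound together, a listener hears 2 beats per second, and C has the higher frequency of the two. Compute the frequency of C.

B is above A, so f_B = 397 + 2 = 399 Hz.
C is above B, so f_C = 399 + 2 = 401 Hz.

401 Hz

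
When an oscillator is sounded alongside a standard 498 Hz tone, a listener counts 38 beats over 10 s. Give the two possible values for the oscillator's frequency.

Beat frequency = 38/10 = 3.8 Hz.
|f − 498| = 3.8, so f = 498 ± 3.8.

494.2 Hz or 501.8 Hz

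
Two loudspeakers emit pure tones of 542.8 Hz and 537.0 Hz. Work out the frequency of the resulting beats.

5.8 Hz

Beats arise from superposition of two nearby frequencies; the beat rate is |f₁ − f₂|.
|542.8 − 537.0| = 5.8 Hz.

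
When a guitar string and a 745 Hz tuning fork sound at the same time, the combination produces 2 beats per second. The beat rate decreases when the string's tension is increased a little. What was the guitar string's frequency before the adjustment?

|f − 745| = 2, so the guitar string was at either 743 Hz or 747 Hz.
Higher tension means higher frequency; the adjustment raises the guitar string's frequency.
The beat rate fell, so the adjustment moved the guitar string toward 745 Hz — it must have started below the reference.

743 Hz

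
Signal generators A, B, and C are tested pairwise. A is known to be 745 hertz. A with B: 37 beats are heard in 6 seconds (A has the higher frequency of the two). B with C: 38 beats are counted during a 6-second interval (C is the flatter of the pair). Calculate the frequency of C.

732.5 Hz

A–B: Beat frequency = 37/6 = 6.1667 Hz.
B is below A, so f_B = 745 − 6.1667 = 738.8333 Hz.
B–C: Beat frequency = 38/6 = 6.3333 Hz.
C is below B, so f_C = 738.8333 − 6.3333 = 732.5 Hz.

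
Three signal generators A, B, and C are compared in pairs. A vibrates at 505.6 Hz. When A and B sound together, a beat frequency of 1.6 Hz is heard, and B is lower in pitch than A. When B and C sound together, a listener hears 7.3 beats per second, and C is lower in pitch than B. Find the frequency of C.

B is below A, so f_B = 505.6 − 1.6 = 504 Hz.
C is below B, so f_C = 504 − 7.3 = 496.7 Hz.

496.7 Hz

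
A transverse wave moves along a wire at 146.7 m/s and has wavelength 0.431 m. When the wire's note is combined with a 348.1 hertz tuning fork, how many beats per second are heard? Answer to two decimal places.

7.73 Hz

Source frequency f = v/λ = 146.7/0.431 = 340.3712 Hz.
f_beat = |340.3712 − 348.1| = 7.73 Hz.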